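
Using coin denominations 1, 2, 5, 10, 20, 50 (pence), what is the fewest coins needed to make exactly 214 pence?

7

Use the largest denomination that fits, subtract, and repeat.
214 − 4×50→14 − 1×10→4 − 2×2→0
Total coins = 4 + 1 + 2 = 7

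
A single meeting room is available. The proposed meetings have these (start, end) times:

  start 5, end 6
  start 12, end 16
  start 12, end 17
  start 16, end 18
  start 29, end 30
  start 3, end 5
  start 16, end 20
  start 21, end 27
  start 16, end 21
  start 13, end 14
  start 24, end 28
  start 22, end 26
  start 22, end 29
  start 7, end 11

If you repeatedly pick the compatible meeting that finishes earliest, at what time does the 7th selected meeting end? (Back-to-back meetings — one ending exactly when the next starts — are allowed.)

Sort by end time and greedily take each interval whose start is ≥ the last chosen end.
By end time: (3,5), (5,6), (7,11), (13,14), (12,16), (12,17), (16,18), (16,20), (16,21), (22,26), (21,27), (24,28), (22,29), (29,30).
Pick (3,5); next start ≥ 5 → (5,6); next start ≥ 6 → (7,11); next start ≥ 11 → (13,14); next start ≥ 14 → (16,18); next start ≥ 18 → (22,26); next start ≥ 26 → (29,30).
Selected: (3,5) (5,6) (7,11) (13,14) (16,18) (22,26) (29,30)

30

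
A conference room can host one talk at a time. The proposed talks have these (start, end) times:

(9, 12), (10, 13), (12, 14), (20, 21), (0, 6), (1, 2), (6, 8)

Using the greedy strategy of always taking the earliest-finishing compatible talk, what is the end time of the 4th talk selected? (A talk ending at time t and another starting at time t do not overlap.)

By end time: (1,2), (0,6), (6,8), (9,12), (10,13), (12,14), (20,21).
Pick (1,2); next start ≥ 2 → (6,8); next start ≥ 8 → (9,12); next start ≥ 12 → (12,14); next start ≥ 14 → (20,21).
Selected: (1,2) (6,8) (9,12) (12,14) (20,21)

14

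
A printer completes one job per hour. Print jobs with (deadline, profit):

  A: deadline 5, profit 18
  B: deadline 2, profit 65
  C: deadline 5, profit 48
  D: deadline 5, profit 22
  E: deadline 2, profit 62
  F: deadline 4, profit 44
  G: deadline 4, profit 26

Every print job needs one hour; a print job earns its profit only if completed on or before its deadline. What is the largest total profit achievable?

245

By profit: B(d2,65), E(d2,62), C(d5,48), F(d4,44), G(d4,26), D(d5,22), A(d5,18)
B→slot 2; E→slot 1; C→slot 5; F→slot 4; G→slot 3; D skipped; A skipped.
Profit = 62 + 65 + 26 + 44 + 48 = 245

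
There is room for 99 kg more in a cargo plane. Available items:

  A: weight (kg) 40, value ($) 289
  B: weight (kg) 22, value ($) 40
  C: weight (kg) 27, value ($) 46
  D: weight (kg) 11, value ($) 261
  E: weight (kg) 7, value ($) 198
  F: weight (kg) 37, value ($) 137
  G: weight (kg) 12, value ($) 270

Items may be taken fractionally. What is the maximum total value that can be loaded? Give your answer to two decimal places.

Greedy by value/weight ratio, highest first.
Ratios (sorted): E 28.29, D 23.73, G 22.50, A 7.22, F 3.70, B 1.82, C 1.70
take E (7 @ 198); take D (11 @ 261); take G (12 @ 270); take A (40 @ 289); take 29/37 of F → 107.38. Capacity used 99/99.
Total value = 1125.38

1125.38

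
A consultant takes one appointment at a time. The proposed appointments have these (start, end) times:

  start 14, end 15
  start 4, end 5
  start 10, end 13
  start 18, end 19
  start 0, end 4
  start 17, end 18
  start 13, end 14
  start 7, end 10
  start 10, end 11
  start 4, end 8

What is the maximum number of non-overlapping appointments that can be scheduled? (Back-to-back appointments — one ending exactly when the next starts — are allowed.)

8

Sorted by end: (0,4)  (4,5)  (4,8)  (7,10)  (10,11)  (10,13)  (13,14)  (14,15)  (17,18)  (18,19)
take (0,4); take (4,5); skip (4,8); take (7,10); take (10,11); take (13,14); take (14,15); take (17,18); take (18,19).
Selected 8 appointments.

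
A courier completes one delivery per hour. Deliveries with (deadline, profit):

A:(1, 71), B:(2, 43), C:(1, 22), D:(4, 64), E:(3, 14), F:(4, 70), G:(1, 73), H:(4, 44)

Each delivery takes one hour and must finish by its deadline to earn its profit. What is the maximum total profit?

251

Sort by profit descending; place each in the latest free slot ≤ its deadline.
Profit order: G=73 A=71 F=70 D=64 H=44 B=43 C=22 E=14
Assign: G→slot 1, A skipped, F→slot 4, D→slot 3, H→slot 2, B skipped, C skipped, E skipped.
Slots: [1:G] [2:H] [3:D] [4:F]
Profit = 73 + 44 + 64 + 70 = 251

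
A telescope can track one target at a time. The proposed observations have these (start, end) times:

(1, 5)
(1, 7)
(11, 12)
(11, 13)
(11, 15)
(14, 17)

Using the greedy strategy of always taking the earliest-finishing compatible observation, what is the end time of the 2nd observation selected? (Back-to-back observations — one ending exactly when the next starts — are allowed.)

Greedy by earliest finish: after sorting by end time, pick each interval compatible with the last pick.
Sorted by end: (1,5)  (1,7)  (11,12)  (11,13)  (11,15)  (14,17)
take (1,5); take (11,12); take (14,17).
Selected: (1,5) (11,12) (14,17)

12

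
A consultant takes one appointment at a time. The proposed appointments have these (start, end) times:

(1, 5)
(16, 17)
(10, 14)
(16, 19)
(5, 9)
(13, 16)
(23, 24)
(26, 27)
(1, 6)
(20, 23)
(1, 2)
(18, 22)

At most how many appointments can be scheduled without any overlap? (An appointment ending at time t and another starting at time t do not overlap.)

By end time: (1,2), (1,5), (1,6), (5,9), (10,14), (13,16), (16,17), (16,19), (18,22), (20,23), (23,24), (26,27).
Pick (1,2); next start ≥ 2 → (5,9); next start ≥ 9 → (10,14); next start ≥ 14 → (16,17); next start ≥ 17 → (18,22); next start ≥ 22 → (23,24); next start ≥ 24 → (26,27).
Selected 7 appointments.

7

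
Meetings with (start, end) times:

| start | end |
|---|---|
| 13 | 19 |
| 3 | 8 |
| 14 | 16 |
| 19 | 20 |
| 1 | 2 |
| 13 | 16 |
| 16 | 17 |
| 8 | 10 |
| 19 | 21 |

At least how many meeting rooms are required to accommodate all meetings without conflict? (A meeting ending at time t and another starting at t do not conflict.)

The answer is the maximum number of intervals overlapping at any instant.
starts: [1, 3, 8, 13, 13, 14, 16, 19, 19]
ends:   [2, 8, 10, 16, 16, 17, 19, 20, 21]
s1→1 e2→0 s3→1 e8→0 s8→1 e10→0 s13→1 s13→2 s14→3  — peak 3.

3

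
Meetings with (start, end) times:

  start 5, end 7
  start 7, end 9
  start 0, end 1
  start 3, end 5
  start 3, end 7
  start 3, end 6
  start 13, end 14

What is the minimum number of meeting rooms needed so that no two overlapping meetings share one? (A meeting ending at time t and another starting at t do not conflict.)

3

Events (time:±→running): 0:+→1 1:-→0 3:+→1 3:+→2 3:+→3 … peak 3.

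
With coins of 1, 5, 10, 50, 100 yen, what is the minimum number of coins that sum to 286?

8

286 = 2×100 + 1×50 + 3×10 + 1×5 + 1×1
Total coins = 2 + 1 + 3 + 1 + 1 = 8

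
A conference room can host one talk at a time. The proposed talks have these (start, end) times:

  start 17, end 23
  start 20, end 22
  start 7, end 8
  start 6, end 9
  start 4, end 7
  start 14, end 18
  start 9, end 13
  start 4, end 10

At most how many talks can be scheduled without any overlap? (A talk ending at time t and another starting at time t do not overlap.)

5

Order by finish time; keep every interval that doesn't clash with the previous kept one.
By end time: (4,7), (7,8), (6,9), (4,10), (9,13), (14,18), (20,22), (17,23).
Pick (4,7); next start ≥ 7 → (7,8); next start ≥ 8 → (9,13); next start ≥ 13 → (14,18); next start ≥ 18 → (20,22).
Selected 5 talks.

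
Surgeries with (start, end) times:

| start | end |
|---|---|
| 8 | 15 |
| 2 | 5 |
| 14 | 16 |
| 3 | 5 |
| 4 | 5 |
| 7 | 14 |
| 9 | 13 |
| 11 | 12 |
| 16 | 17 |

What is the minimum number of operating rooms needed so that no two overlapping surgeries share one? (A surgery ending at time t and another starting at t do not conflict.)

The answer is the maximum number of intervals overlapping at any instant.
starts: [2, 3, 4, 7, 8, 9, 11, 14, 16]
ends:   [5, 5, 5, 12, 13, 14, 15, 16, 17]
s2→1 s3→2 s4→3 e5→2 e5→1 e5→0 s7→1 s8→2 s9→3 s11→4  — peak 4.

4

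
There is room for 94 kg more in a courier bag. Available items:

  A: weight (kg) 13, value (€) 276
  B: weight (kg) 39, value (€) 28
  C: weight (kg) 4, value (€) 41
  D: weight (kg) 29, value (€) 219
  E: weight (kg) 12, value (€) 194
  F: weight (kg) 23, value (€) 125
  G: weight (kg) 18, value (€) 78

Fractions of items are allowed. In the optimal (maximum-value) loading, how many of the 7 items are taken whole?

Order: A (276/13=21.23) > E (194/12=16.17) > C (41/4=10.25) > D (219/29=7.55) > F (125/23=5.43) > G (78/18=4.33) > B (28/39=0.72)
Fill: take A (13 @ 276) → take E (12 @ 194) → take C (4 @ 41) → take D (29 @ 219) → take F (23 @ 125) → take 13/18 of G → 56.33; 94/94 used.
5 item(s) taken whole; one partial (take 13/18 of G).

5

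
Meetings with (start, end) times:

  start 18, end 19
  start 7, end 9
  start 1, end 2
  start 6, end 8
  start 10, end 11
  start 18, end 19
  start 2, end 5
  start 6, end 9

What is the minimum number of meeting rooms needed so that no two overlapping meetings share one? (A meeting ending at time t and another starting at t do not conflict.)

3

starts: [1, 2, 6, 6, 7, 10, 18, 18]
ends:   [2, 5, 8, 9, 9, 11, 19, 19]
s1→1 e2→0 s2→1 e5→0 s6→1 s6→2 s7→3  — peak 3.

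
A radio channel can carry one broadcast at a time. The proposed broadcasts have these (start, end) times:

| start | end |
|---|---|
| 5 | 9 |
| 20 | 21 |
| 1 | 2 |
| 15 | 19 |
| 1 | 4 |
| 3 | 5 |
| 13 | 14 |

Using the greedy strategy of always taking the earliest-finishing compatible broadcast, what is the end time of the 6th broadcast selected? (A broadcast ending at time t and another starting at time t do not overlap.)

21

Sorted by end: (1,2)  (1,4)  (3,5)  (5,9)  (13,14)  (15,19)  (20,21)
take (1,2); skip (1,4); take (3,5); take (5,9); take (13,14); take (15,19); take (20,21).
Selected: (1,2) (3,5) (5,9) (13,14) (15,19) (20,21)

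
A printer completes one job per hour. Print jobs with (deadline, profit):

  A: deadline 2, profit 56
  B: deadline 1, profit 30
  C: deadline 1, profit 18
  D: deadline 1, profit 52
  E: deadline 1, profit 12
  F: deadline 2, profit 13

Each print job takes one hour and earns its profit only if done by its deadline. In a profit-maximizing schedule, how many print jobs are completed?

Sort by profit descending; place each in the latest free slot ≤ its deadline.
By profit: A(d2,56), D(d1,52), B(d1,30), C(d1,18), F(d2,13), E(d1,12)
A→slot 2; D→slot 1; B skipped; C skipped; F skipped; E skipped.
2 of 6 scheduled.

2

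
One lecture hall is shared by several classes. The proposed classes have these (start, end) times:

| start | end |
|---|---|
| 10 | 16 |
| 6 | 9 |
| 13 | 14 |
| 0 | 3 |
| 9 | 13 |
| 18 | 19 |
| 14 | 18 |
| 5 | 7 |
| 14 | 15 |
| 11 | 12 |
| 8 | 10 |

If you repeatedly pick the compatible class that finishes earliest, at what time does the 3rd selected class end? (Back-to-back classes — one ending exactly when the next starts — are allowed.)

10

Sort by end time and greedily take each interval whose start is ≥ the last chosen end.
Sorted by end: (0,3)  (5,7)  (6,9)  (8,10)  (11,12)  (9,13)  (13,14)  (14,15)  (10,16)  (14,18)  (18,19)
take (0,3); take (5,7); take (8,10); take (11,12); skip (9,13); take (13,14); take (14,15); skip (10,16); skip (14,18); take (18,19).
Selected: (0,3) (5,7) (8,10) (11,12) (13,14) (14,15) (18,19)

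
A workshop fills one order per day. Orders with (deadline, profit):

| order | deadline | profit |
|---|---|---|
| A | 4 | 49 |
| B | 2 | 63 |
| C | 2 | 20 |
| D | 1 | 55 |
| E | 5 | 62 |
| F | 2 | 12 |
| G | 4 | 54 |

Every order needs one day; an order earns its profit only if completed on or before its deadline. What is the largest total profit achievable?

Take jobs in profit order; each goes to the latest open slot no later than its deadline.
Profit order: B=63 E=62 D=55 G=54 A=49 C=20 F=12
Assign: B→slot 2, E→slot 5, D→slot 1, G→slot 4, A→slot 3, C skipped, F skipped.
Slots: [1:D] [2:B] [3:A] [4:G] [5:E]
Profit = 55 + 63 + 49 + 54 + 62 = 283

283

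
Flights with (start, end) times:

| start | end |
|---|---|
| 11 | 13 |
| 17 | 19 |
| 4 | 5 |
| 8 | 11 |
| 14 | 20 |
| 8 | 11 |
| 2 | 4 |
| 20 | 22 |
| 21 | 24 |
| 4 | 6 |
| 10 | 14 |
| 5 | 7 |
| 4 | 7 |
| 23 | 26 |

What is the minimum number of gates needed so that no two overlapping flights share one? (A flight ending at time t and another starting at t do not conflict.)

3

starts: [2, 4, 4, 4, 5, 8, 8, 10, 11, 14, 17, 20, 21, 23]
ends:   [4, 5, 6, 7, 7, 11, 11, 13, 14, 19, 20, 22, 24, 26]
s2→1 e4→0 s4→1 s4→2 s4→3  — peak 3.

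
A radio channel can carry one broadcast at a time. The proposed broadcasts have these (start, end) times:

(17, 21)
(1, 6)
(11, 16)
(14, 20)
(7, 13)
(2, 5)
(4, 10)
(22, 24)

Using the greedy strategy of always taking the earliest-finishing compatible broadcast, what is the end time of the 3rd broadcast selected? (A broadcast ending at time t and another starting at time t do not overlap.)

Sort by end time and greedily take each interval whose start is ≥ the last chosen end.
By end time: (2,5), (1,6), (4,10), (7,13), (11,16), (14,20), (17,21), (22,24).
Pick (2,5); next start ≥ 5 → (7,13); next start ≥ 13 → (14,20); next start ≥ 20 → (22,24).
Selected: (2,5) (7,13) (14,20) (22,24)

20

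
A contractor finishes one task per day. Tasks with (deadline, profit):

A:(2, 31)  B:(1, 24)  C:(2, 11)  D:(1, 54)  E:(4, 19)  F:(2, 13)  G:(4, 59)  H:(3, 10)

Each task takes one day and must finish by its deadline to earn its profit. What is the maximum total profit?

163

By profit: G(d4,59), D(d1,54), A(d2,31), B(d1,24), E(d4,19), F(d2,13), C(d2,11), H(d3,10)
G→slot 4; D→slot 1; A→slot 2; B skipped; E→slot 3; F skipped; C skipped; H skipped.
Profit = 54 + 31 + 19 + 59 = 163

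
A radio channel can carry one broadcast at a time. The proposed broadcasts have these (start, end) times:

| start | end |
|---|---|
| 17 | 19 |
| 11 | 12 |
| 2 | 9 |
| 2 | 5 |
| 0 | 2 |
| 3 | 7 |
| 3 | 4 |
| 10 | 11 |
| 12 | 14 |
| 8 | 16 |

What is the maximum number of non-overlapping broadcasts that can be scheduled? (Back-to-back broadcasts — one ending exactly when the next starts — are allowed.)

6

Greedy by earliest finish: after sorting by end time, pick each interval compatible with the last pick.
By end time: (0,2), (3,4), (2,5), (3,7), (2,9), (10,11), (11,12), (12,14), (8,16), (17,19).
Pick (0,2); next start ≥ 2 → (3,4); next start ≥ 4 → (10,11); next start ≥ 11 → (11,12); next start ≥ 12 → (12,14); next start ≥ 14 → (17,19).
Selected 6 broadcasts.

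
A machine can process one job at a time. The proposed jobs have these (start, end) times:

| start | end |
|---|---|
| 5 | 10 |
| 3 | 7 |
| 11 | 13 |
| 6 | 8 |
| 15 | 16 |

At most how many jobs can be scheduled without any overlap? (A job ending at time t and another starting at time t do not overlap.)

3

Greedy by earliest finish: after sorting by end time, pick each interval compatible with the last pick.
Sorted by end: (3,7)  (6,8)  (5,10)  (11,13)  (15,16)
take (3,7); skip (6,8); skip (5,10); take (11,13); take (15,16).
Selected 3 jobs.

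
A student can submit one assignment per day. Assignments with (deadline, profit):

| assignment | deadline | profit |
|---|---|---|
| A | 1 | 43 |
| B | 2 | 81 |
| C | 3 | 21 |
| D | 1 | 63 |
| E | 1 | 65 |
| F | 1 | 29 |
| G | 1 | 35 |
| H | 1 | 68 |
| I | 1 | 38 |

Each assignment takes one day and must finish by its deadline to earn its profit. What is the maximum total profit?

Take jobs in profit order; each goes to the latest open slot no later than its deadline.
Profit order: B=81 H=68 E=65 D=63 A=43 I=38 G=35 F=29 C=21
Assign: B→slot 2, H→slot 1, E skipped, D skipped, A skipped, I skipped, G skipped, F skipped, C→slot 3.
Slots: [1:H] [2:B] [3:C]
Profit = 68 + 81 + 21 = 170

170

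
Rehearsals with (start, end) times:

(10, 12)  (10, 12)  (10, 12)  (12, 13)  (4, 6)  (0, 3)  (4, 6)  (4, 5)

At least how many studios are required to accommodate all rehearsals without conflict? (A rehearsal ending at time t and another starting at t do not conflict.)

Count concurrent intervals with a sweep; the peak is the room count.
starts: [0, 4, 4, 4, 10, 10, 10, 12]
ends:   [3, 5, 6, 6, 12, 12, 12, 13]
s0→1 e3→0 s4→1 s4→2 s4→3  — peak 3.

3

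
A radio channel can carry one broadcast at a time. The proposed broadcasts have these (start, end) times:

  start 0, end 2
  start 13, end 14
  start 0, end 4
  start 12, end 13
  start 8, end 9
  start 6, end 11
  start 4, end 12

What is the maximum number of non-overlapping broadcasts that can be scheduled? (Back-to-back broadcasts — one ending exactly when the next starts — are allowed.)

4

Order by finish time; keep every interval that doesn't clash with the previous kept one.
Sorted by end: (0,2)  (0,4)  (8,9)  (6,11)  (4,12)  (12,13)  (13,14)
take (0,2); skip (0,4); take (8,9); take (12,13); take (13,14).
Selected 4 broadcasts.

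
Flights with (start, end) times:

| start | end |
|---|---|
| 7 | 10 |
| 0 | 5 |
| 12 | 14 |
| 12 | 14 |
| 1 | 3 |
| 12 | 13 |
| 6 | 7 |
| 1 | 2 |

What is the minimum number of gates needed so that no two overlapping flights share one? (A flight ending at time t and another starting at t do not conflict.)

3

starts: [0, 1, 1, 6, 7, 12, 12, 12]
ends:   [2, 3, 5, 7, 10, 13, 14, 14]
s0→1 s1→2 s1→3  — peak 3.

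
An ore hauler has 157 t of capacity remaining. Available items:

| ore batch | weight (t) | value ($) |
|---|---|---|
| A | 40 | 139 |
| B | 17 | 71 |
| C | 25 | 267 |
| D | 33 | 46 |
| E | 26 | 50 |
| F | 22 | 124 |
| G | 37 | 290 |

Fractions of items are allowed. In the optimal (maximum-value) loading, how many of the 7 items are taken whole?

Order: C (267/25=10.68) > G (290/37=7.84) > F (124/22=5.64) > B (71/17=4.18) > A (139/40=3.48) > E (50/26=1.92) > D (46/33=1.39)
Fill: take C (25 @ 267) → take G (37 @ 290) → take F (22 @ 124) → take B (17 @ 71) → take A (40 @ 139) → take 16/26 of E → 30.77; 157/157 used.
5 item(s) taken whole; one partial (take 16/26 of E).

5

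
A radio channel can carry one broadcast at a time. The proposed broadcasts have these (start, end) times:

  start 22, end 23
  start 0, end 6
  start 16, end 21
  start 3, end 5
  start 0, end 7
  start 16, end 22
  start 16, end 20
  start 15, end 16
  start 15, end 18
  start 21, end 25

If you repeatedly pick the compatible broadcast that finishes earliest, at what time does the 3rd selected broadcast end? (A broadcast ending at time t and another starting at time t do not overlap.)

Order by finish time; keep every interval that doesn't clash with the previous kept one.
By end time: (3,5), (0,6), (0,7), (15,16), (15,18), (16,20), (16,21), (16,22), (22,23), (21,25).
Pick (3,5); next start ≥ 5 → (15,16); next start ≥ 16 → (16,20); next start ≥ 20 → (22,23).
Selected: (3,5) (15,16) (16,20) (22,23)

20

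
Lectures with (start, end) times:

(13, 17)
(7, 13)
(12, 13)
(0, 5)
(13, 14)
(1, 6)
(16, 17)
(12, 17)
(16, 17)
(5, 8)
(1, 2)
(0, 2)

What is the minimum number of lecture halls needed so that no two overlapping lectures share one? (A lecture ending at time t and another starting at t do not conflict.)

Count concurrent intervals with a sweep; the peak is the room count.
Events (time:±→running): 0:+→1 0:+→2 1:+→3 1:+→4 … peak 4.

4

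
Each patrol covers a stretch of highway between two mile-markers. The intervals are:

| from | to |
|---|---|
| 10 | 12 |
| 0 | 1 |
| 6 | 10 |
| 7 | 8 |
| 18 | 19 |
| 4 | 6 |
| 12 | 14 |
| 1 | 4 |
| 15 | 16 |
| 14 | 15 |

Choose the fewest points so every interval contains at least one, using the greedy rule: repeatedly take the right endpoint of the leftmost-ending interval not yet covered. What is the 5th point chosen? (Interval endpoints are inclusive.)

Process intervals by earliest right end; each time one isn't hit yet, stab at its right endpoint.
By right end: [0,1]  [1,4]  [4,6]  [7,8]  [6,10]  [10,12]  [12,14]  [14,15]  [15,16]  [18,19]
[0,1] uncovered → point at 1; [4,6] uncovered → point at 6; [7,8] uncovered → point at 8; [10,12] uncovered → point at 12; [14,15] uncovered → point at 15; [18,19] uncovered → point at 19.
Points: 1, 6, 8, 12, 15, 19 (6 total).

15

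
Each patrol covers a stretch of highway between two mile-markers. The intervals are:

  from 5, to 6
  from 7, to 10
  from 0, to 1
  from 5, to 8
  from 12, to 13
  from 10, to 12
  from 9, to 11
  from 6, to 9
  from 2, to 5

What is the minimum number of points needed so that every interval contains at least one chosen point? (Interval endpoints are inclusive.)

4

Sorted: [0,1] [2,5] [5,6] [5,8] [6,9] [7,10] [9,11] [10,12] [12,13]
{[0,1]} hit by 1; {[2,5],[5,6],[5,8]} hit by 5; {[6,9],[7,10],[9,11]} hit by 9; {[10,12],[12,13]} hit by 12.
Points: 1, 5, 9, 12 (4 total).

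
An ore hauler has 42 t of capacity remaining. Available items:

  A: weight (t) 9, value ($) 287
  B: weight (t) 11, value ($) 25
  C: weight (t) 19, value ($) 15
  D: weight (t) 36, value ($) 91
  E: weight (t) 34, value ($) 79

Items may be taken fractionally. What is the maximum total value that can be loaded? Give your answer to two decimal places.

370.42

Sort by value per unit weight and fill in that order.
Ratios (sorted): A 31.89, D 2.53, E 2.32, B 2.27, C 0.79
take A (9 @ 287); take 33/36 of D → 83.42. Capacity used 42/42.
Total value = 370.42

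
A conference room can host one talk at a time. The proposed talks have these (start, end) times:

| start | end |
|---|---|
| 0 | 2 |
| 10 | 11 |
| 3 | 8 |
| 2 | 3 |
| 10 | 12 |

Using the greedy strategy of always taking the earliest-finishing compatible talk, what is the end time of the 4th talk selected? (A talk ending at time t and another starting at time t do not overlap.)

Order by finish time; keep every interval that doesn't clash with the previous kept one.
By end time: (0,2), (2,3), (3,8), (10,11), (10,12).
Pick (0,2); next start ≥ 2 → (2,3); next start ≥ 3 → (3,8); next start ≥ 8 → (10,11).
Selected: (0,2) (2,3) (3,8) (10,11)

11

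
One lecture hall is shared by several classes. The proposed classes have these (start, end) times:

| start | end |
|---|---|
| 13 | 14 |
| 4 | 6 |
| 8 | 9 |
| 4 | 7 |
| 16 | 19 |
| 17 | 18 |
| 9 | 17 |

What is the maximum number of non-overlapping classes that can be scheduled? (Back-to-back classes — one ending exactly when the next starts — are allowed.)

Order by finish time; keep every interval that doesn't clash with the previous kept one.
Sorted by end: (4,6)  (4,7)  (8,9)  (13,14)  (9,17)  (17,18)  (16,19)
take (4,6); take (8,9); take (13,14); skip (9,17); take (17,18).
Selected 4 classes.

4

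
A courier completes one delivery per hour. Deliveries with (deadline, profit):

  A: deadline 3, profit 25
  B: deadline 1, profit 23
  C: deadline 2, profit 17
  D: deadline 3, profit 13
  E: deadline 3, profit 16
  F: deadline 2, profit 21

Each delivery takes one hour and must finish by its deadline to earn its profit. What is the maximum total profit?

69

Sort by profit descending; place each in the latest free slot ≤ its deadline.
Profit order: A=25 B=23 F=21 C=17 E=16 D=13
Assign: A→slot 3, B→slot 1, F→slot 2, C skipped, E skipped, D skipped.
Slots: [1:B] [2:F] [3:A]
Profit = 23 + 21 + 25 = 69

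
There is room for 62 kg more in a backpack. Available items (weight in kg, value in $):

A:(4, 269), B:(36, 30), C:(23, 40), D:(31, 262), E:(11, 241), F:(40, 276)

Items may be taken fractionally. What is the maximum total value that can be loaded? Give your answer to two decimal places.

882.40

Greedy by value/weight ratio, highest first.
Ratios (sorted): A 67.25, E 21.91, D 8.45, F 6.90, C 1.74, B 0.83
take A (4 @ 269); take E (11 @ 241); take D (31 @ 262); take 16/40 of F → 110.40. Capacity used 62/62.
Total value = 882.40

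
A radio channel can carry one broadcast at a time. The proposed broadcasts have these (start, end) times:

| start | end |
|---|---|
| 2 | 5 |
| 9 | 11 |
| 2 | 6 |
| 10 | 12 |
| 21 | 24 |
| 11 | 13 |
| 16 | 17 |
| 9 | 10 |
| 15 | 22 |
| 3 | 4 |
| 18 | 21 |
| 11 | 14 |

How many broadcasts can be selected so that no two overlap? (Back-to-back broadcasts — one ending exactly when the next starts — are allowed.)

6

By end time: (3,4), (2,5), (2,6), (9,10), (9,11), (10,12), (11,13), (11,14), (16,17), (18,21), (15,22), (21,24).
Pick (3,4); next start ≥ 4 → (9,10); next start ≥ 10 → (10,12); next start ≥ 12 → (16,17); next start ≥ 17 → (18,21); next start ≥ 21 → (21,24).
Selected 6 broadcasts.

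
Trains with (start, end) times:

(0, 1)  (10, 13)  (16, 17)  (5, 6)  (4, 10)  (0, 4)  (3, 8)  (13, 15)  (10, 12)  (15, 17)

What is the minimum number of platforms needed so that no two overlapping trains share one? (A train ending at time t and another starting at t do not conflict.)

3

Count concurrent intervals with a sweep; the peak is the room count.
starts: [0, 0, 3, 4, 5, 10, 10, 13, 15, 16]
ends:   [1, 4, 6, 8, 10, 12, 13, 15, 17, 17]
s0→1 s0→2 e1→1 s3→2 e4→1 s4→2 s5→3  — peak 3.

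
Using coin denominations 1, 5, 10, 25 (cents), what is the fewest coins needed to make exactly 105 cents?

105 − 4×25→5 − 1×5→0
Total coins = 4 + 1 = 5

5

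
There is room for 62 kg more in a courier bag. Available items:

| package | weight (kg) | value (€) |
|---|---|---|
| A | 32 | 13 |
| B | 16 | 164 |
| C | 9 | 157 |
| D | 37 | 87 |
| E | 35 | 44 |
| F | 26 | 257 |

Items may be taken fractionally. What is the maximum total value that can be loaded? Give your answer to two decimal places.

Order: C (157/9=17.44) > B (164/16=10.25) > F (257/26=9.88) > D (87/37=2.35) > E (44/35=1.26) > A (13/32=0.41)
Fill: take C (9 @ 157) → take B (16 @ 164) → take F (26 @ 257) → take 11/37 of D → 25.86; 62/62 used.
Total value = 603.86

603.86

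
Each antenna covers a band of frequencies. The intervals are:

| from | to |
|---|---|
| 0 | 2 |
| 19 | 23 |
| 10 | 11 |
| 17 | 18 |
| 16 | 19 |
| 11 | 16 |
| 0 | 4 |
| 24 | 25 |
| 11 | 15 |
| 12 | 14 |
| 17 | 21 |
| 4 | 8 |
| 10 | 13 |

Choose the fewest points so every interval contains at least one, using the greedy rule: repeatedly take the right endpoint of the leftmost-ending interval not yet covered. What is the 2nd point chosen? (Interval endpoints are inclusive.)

By right end: [0,2]  [0,4]  [4,8]  [10,11]  [10,13]  [12,14]  [11,15]  [11,16]  [17,18]  [16,19]  [17,21]  [19,23]  [24,25]
[0,2] uncovered → point at 2; [4,8] uncovered → point at 8; [10,11] uncovered → point at 11; [12,14] uncovered → point at 14; [17,18] uncovered → point at 18; [19,23] uncovered → point at 23; [24,25] uncovered → point at 25.
Points: 2, 8, 11, 14, 18, 23, 25 (7 total).

8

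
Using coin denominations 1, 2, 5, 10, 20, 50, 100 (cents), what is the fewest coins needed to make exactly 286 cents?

286 = 2×100 + 1×50 + 1×20 + 1×10 + 1×5 + 1×1
Total coins = 2 + 1 + 1 + 1 + 1 + 1 = 7

7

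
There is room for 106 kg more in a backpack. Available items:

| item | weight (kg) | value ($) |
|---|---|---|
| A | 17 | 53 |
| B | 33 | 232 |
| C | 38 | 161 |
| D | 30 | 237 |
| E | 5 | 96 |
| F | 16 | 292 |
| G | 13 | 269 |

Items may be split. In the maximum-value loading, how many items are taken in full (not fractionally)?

Sort by value per unit weight and fill in that order.
Ratios (sorted): G 20.69, E 19.20, F 18.25, D 7.90, B 7.03, C 4.24, A 3.12
take G (13 @ 269); take E (5 @ 96); take F (16 @ 292); take D (30 @ 237); take B (33 @ 232); take 9/38 of C → 38.13. Capacity used 106/106.
5 item(s) taken whole; one partial (take 9/38 of C).

5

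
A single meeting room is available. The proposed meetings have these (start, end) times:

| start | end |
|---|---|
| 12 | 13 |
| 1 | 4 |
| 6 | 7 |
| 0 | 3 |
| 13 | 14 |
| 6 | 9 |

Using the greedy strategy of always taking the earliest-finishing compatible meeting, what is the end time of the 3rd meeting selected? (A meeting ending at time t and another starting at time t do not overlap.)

13

Order by finish time; keep every interval that doesn't clash with the previous kept one.
By end time: (0,3), (1,4), (6,7), (6,9), (12,13), (13,14).
Pick (0,3); next start ≥ 3 → (6,7); next start ≥ 7 → (12,13); next start ≥ 13 → (13,14).
Selected: (0,3) (6,7) (12,13) (13,14)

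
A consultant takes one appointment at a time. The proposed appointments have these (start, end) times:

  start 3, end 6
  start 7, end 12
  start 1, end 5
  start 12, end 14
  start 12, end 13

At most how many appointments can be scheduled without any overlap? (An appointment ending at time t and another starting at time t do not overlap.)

3

Sorted by end: (1,5)  (3,6)  (7,12)  (12,13)  (12,14)
take (1,5); skip (3,6); take (7,12); take (12,13).
Selected 3 appointments.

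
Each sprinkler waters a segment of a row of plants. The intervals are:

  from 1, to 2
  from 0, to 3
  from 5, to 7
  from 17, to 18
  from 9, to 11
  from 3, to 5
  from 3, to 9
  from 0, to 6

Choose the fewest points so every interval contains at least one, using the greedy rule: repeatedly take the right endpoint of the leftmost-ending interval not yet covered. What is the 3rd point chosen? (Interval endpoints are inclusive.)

11

By right end: [1,2]  [0,3]  [3,5]  [0,6]  [5,7]  [3,9]  [9,11]  [17,18]
[1,2] uncovered → point at 2; [3,5] uncovered → point at 5; [9,11] uncovered → point at 11; [17,18] uncovered → point at 18.
Points: 2, 5, 11, 18 (4 total).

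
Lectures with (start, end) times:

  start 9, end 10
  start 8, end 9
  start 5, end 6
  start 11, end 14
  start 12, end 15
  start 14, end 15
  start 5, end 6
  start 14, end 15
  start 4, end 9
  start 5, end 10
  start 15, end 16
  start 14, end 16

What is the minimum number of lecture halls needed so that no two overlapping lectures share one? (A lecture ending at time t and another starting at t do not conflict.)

Events (time:±→running): 4:+→1 5:+→2 5:+→3 5:+→4 … peak 4.

4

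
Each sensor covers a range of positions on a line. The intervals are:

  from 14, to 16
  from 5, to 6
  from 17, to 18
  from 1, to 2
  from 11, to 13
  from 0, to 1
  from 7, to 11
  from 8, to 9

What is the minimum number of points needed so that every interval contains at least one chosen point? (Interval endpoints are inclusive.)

6

Sort by right endpoint; whenever an interval is uncovered, place a point at its right end.
By right end: [0,1]  [1,2]  [5,6]  [8,9]  [7,11]  [11,13]  [14,16]  [17,18]
[0,1] uncovered → point at 1; [5,6] uncovered → point at 6; [8,9] uncovered → point at 9; [11,13] uncovered → point at 13; [14,16] uncovered → point at 16; [17,18] uncovered → point at 18.
Points: 1, 6, 9, 13, 16, 18 (6 total).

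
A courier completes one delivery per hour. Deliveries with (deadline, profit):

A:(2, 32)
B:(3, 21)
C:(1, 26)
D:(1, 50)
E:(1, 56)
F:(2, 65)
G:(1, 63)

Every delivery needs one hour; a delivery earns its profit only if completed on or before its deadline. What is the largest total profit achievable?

149

Sort by profit descending; place each in the latest free slot ≤ its deadline.
By profit: F(d2,65), G(d1,63), E(d1,56), D(d1,50), A(d2,32), C(d1,26), B(d3,21)
F→slot 2; G→slot 1; E skipped; D skipped; A skipped; C skipped; B→slot 3.
Profit = 63 + 65 + 21 = 149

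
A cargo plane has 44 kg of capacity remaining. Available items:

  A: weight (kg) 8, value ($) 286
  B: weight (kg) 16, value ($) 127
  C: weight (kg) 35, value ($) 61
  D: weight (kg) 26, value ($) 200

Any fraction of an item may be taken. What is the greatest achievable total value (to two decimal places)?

Ratios (sorted): A 35.75, B 7.94, D 7.69, C 1.74
take A (8 @ 286); take B (16 @ 127); take 20/26 of D → 153.85. Capacity used 44/44.
Total value = 566.85

566.85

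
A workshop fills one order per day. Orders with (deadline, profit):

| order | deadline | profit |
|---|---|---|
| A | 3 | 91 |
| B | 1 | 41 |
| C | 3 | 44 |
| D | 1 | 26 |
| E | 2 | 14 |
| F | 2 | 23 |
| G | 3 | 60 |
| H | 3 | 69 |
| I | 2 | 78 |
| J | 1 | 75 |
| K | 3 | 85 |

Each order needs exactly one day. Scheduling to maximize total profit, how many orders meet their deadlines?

Sort by profit descending; place each in the latest free slot ≤ its deadline.
By profit: A(d3,91), K(d3,85), I(d2,78), J(d1,75), H(d3,69), G(d3,60), C(d3,44), B(d1,41), D(d1,26), F(d2,23), E(d2,14)
A→slot 3; K→slot 2; I→slot 1; J skipped; H skipped; G skipped; C skipped; B skipped; D skipped; F skipped; E skipped.
3 of 11 scheduled.

3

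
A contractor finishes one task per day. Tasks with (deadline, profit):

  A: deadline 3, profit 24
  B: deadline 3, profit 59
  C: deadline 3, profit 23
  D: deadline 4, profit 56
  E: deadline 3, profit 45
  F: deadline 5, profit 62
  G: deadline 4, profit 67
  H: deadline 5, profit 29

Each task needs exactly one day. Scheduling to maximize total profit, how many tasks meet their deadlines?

5

Take jobs in profit order; each goes to the latest open slot no later than its deadline.
Profit order: G=67 F=62 B=59 D=56 E=45 H=29 A=24 C=23
Assign: G→slot 4, F→slot 5, B→slot 3, D→slot 2, E→slot 1, H skipped, A skipped, C skipped.
Slots: [1:E] [2:D] [3:B] [4:G] [5:F]
5 of 8 scheduled.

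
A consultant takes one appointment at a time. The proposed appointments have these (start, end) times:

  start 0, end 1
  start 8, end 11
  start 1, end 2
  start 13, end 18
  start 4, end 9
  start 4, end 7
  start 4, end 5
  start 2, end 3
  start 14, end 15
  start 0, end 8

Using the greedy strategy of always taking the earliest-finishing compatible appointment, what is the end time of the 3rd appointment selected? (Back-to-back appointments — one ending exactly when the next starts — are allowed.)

Sort by end time and greedily take each interval whose start is ≥ the last chosen end.
Sorted by end: (0,1)  (1,2)  (2,3)  (4,5)  (4,7)  (0,8)  (4,9)  (8,11)  (14,15)  (13,18)
take (0,1); take (1,2); take (2,3); take (4,5); skip (0,8); skip (4,9); take (8,11); take (14,15).
Selected: (0,1) (1,2) (2,3) (4,5) (8,11) (14,15)

3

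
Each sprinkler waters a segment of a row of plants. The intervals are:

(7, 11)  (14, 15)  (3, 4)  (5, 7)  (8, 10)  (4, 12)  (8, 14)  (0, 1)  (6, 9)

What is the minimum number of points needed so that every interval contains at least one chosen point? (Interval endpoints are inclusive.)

5

Process intervals by earliest right end; each time one isn't hit yet, stab at its right endpoint.
Sorted: [0,1] [3,4] [5,7] [6,9] [8,10] [7,11] [4,12] [8,14] [14,15]
{[0,1]} hit by 1; {[3,4]} hit by 4; {[5,7],[6,9]} hit by 7; {[8,10],[7,11],[4,12],[8,14]} hit by 10; {[14,15]} hit by 15.
Points: 1, 4, 7, 10, 15 (5 total).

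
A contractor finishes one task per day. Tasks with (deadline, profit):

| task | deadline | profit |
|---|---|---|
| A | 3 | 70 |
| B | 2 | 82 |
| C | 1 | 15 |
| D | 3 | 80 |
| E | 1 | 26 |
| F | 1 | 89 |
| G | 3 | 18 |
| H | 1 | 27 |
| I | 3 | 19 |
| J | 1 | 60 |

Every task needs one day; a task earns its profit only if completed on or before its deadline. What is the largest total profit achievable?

251

By profit: F(d1,89), B(d2,82), D(d3,80), A(d3,70), J(d1,60), H(d1,27), E(d1,26), I(d3,19), G(d3,18), C(d1,15)
F→slot 1; B→slot 2; D→slot 3; A skipped; J skipped; H skipped; E skipped; I skipped; G skipped; C skipped.
Profit = 89 + 82 + 80 = 251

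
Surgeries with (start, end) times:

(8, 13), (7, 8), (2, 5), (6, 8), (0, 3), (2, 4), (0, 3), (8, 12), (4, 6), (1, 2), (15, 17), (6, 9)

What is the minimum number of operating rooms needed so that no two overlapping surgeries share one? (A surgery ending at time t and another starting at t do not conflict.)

starts: [0, 0, 1, 2, 2, 4, 6, 6, 7, 8, 8, 15]
ends:   [2, 3, 3, 4, 5, 6, 8, 8, 9, 12, 13, 17]
s0→1 s0→2 s1→3 e2→2 s2→3 s2→4  — peak 4.

4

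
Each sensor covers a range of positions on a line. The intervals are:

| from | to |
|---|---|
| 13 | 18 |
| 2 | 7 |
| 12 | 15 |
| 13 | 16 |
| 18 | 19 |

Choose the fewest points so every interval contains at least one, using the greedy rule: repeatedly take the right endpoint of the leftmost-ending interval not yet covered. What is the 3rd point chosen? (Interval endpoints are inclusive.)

19

Sort by right endpoint; whenever an interval is uncovered, place a point at its right end.
By right end: [2,7]  [12,15]  [13,16]  [13,18]  [18,19]
[2,7] uncovered → point at 7; [12,15] uncovered → point at 15; [18,19] uncovered → point at 19.
Points: 7, 15, 19 (3 total).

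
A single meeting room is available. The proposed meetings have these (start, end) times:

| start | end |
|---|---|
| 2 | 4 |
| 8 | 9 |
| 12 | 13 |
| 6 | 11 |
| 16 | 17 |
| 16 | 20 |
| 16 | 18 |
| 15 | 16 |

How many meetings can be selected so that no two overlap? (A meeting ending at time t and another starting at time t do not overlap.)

5

By end time: (2,4), (8,9), (6,11), (12,13), (15,16), (16,17), (16,18), (16,20).
Pick (2,4); next start ≥ 4 → (8,9); next start ≥ 9 → (12,13); next start ≥ 13 → (15,16); next start ≥ 16 → (16,17).
Selected 5 meetings.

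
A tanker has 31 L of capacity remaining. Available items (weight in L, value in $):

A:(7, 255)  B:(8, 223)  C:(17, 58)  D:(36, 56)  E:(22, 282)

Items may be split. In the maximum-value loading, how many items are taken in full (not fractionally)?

2

Greedy by value/weight ratio, highest first.
Ratios (sorted): A 36.43, B 27.88, E 12.82, C 3.41, D 1.56
take A (7 @ 255); take B (8 @ 223); take 16/22 of E → 205.09. Capacity used 31/31.
2 item(s) taken whole; one partial (take 16/22 of E).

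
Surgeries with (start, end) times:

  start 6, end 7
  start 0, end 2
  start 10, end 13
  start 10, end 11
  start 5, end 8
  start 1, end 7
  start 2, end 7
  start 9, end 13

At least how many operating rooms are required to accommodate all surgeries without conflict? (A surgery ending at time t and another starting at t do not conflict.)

Count concurrent intervals with a sweep; the peak is the room count.
Events (time:±→running): 0:+→1 1:+→2 2:-→1 2:+→2 5:+→3 6:+→4 … peak 4.

4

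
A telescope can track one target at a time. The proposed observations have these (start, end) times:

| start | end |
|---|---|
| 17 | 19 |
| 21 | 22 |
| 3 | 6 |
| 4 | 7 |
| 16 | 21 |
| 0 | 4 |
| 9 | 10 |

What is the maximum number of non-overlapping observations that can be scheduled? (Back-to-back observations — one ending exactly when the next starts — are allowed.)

5

Greedy by earliest finish: after sorting by end time, pick each interval compatible with the last pick.
By end time: (0,4), (3,6), (4,7), (9,10), (17,19), (16,21), (21,22).
Pick (0,4); next start ≥ 4 → (4,7); next start ≥ 7 → (9,10); next start ≥ 10 → (17,19); next start ≥ 19 → (21,22).
Selected 5 observations.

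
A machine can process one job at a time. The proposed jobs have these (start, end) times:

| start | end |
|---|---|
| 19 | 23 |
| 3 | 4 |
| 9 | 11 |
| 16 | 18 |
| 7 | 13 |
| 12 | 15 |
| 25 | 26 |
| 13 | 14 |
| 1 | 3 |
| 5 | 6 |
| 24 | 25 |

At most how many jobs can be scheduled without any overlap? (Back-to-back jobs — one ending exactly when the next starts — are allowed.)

9

Order by finish time; keep every interval that doesn't clash with the previous kept one.
By end time: (1,3), (3,4), (5,6), (9,11), (7,13), (13,14), (12,15), (16,18), (19,23), (24,25), (25,26).
Pick (1,3); next start ≥ 3 → (3,4); next start ≥ 4 → (5,6); next start ≥ 6 → (9,11); next start ≥ 11 → (13,14); next start ≥ 14 → (16,18); next start ≥ 18 → (19,23); next start ≥ 23 → (24,25); next start ≥ 25 → (25,26).
Selected 9 jobs.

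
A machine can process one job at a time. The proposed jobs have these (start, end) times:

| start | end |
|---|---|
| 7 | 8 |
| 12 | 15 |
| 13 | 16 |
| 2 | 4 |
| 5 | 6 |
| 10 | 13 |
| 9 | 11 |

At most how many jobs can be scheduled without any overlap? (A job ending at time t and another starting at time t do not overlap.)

Greedy by earliest finish: after sorting by end time, pick each interval compatible with the last pick.
By end time: (2,4), (5,6), (7,8), (9,11), (10,13), (12,15), (13,16).
Pick (2,4); next start ≥ 4 → (5,6); next start ≥ 6 → (7,8); next start ≥ 8 → (9,11); next start ≥ 11 → (12,15).
Selected 5 jobs.

5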